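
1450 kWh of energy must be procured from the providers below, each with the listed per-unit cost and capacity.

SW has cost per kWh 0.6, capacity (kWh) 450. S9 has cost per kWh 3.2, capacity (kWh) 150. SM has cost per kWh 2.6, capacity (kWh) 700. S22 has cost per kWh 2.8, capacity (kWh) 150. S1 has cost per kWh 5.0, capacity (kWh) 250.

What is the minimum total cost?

2990

Cheapest first:
SW at 0.6: take all 450 kWh — 1000 still needed.
Take 700 from SM at 2.6 — need 300 more.
S22 at 2.8: take all 150 kWh — 150 still needed.
Take 150 from S9 at 3.2 — need 0 more.
S1: unused.
Cost = 450×0.6 + 700×2.6 + 150×2.8 + 150×3.2 = 2990.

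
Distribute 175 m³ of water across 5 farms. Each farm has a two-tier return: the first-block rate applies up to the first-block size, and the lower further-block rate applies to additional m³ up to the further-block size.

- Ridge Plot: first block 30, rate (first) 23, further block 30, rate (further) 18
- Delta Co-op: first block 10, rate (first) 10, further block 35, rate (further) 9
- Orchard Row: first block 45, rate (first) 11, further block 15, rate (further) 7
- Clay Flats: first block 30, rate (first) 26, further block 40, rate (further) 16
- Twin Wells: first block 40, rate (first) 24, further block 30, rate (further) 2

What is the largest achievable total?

3665

Order all 10 blocks by rate: Clay Flats/T1 26 > Twin Wells/T1 24 > Ridge Plot/T1 23 > Ridge Plot/T2 18 > Clay Flats/T2 16 > Orchard Row/T1 11 > Delta Co-op/T1 10 > Delta Co-op/T2 9 > Orchard Row/T2 7 > Twin Wells/T2 2.
Clay Flats/T1 (26): +30 ; 145 left.
Twin Wells T1 at 24: fill all 40 ; 105 left.
Ridge Plot/T1 (23): +30 ; 75 left.
Ridge Plot/T2 (18): +30 ; 45 left.
Fill Clay Flats T2 block (40 at 16) ; 5 left.
Orchard Row T1 at 11: only 5 left, fill 5.
Total = 26×30 + 24×40 + 23×30 + 18×30 + 16×40 + 11×5 = 3665.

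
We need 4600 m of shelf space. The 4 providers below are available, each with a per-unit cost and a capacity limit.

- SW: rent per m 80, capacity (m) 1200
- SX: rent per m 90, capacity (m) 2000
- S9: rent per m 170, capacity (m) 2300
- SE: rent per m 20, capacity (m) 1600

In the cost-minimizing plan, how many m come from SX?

Fill from the cheapest provider first.
SE (20): use full 1600 → 3000 m to go.
SW at 80: take all 1200 m → 1800 still needed.
SX at 90: take 1800 of its 2000 → requirement met.
S9: unused.

1800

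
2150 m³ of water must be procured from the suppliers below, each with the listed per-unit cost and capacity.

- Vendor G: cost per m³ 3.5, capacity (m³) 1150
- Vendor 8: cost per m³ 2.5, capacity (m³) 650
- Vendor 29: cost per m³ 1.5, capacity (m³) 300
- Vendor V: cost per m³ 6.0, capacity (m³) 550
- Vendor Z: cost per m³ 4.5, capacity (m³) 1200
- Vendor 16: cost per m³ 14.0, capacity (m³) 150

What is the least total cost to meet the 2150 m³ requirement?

6325

Use suppliers in increasing cost order.
Vendor 29 at 1.5: take all 300 m³ → 1850 still needed.
Take 650 from Vendor 8 at 2.5 → need 1200 more.
Vendor G (3.5): use full 1150 → 50 m³ to go.
Vendor Z at 4.5: take 50 of its 1200 → requirement met.
Vendor V, Vendor 16: unused.
Cost = 300×1.5 + 650×2.5 + 1150×3.5 + 50×4.5 = 6325.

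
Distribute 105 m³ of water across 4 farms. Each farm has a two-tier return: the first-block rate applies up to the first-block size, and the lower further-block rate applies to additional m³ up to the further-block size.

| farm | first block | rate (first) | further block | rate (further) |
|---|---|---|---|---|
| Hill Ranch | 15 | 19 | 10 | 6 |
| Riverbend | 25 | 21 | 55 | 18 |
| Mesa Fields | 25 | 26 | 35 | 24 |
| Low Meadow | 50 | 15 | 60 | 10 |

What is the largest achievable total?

Order all 8 blocks by rate: Mesa Fields/tier1 26 > Mesa Fields/tier2 24 > Riverbend/tier1 21 > Hill Ranch/tier1 19 > Riverbend/tier2 18 > Low Meadow/tier1 15 > Low Meadow/tier2 10 > Hill Ranch/tier2 6.
Fill Mesa Fields tier1 block (25 at 26) → 80 left.
Mesa Fields/tier2 (24): +35 → 45 left.
Riverbend tier1 at 21: fill all 25 → 20 left.
Hill Ranch/tier1 (19): +15 → 5 left.
Riverbend tier2 at 18: only 5 left, fill 5.
Total = 26×25 + 24×35 + 21×25 + 19×15 + 18×5 = 2390.

2390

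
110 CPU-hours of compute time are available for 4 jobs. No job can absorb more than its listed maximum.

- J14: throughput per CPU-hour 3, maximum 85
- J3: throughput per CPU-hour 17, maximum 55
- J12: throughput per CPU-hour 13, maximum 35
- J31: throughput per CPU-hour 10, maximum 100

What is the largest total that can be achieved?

1590

Rank by throughput per CPU-hour: J3 17 > J12 13 > J31 10 > J14 3.
Give J3 55 to hit its cap of 55 → 55 left.
Give J12 35 to hit its cap of 35 → 20 left.
J31 has room for 100 but only 20 remain, so it gets 20.
Total = 17×55 + 13×35 + 10×20 = 1590.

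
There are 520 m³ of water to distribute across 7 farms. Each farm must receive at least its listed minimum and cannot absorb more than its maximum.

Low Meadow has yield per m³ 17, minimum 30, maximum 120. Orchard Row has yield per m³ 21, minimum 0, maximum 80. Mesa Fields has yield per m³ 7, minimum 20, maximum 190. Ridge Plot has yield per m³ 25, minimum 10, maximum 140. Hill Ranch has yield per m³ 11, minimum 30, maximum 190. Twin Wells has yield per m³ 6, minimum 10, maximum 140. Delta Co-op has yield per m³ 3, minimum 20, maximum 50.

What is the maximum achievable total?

8910

Meeting every minimum uses 30+0+20+10+30+10+20 = 120 m³, leaving 400.
Highest yield per m³ first: Ridge Plot 25 > Orchard Row 21 > Low Meadow 17 > Hill Ranch 11 > Mesa Fields 7 > Twin Wells 6 > Delta Co-op 3.
Ridge Plot takes 130 more to reach its cap of 140 — 270 left.
Orchard Row: +80 to 80 (cap) — 190 left.
Low Meadow takes 90 more to reach its cap of 120 — 100 left.
Hill Ranch: +100 (room for 160) → 130. Pool exhausted.
Total = 17×120 + 21×80 + 7×20 + 25×140 + 11×130 + 6×10 + 3×20 = 8910.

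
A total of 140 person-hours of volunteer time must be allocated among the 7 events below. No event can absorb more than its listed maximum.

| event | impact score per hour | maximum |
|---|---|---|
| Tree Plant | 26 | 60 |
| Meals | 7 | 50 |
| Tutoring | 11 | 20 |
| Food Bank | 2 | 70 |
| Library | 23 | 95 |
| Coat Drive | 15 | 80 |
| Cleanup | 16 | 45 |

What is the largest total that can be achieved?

3400

Highest impact score per hour first: Tree Plant 26 > Library 23 > Cleanup 16 > Coat Drive 15 > Tutoring 11 > Meals 7 > Food Bank 2.
Give Tree Plant 60 to hit its cap of 60 ; 80 left.
Library has room for 95 but only 80 remain, so it gets 80.
Total = 26×60 + 23×80 = 3400.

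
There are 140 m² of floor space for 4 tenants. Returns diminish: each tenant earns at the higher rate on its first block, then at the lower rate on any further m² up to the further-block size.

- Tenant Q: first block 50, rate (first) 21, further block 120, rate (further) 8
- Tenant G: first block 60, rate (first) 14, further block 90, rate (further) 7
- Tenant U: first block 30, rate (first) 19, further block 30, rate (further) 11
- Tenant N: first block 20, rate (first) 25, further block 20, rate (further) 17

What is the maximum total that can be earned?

2740

Order all 8 blocks by rate: Tenant N/first 25 > Tenant Q/first 21 > Tenant U/first 19 > Tenant N/second 17 > Tenant G/first 14 > Tenant U/second 11 > Tenant Q/second 8 > Tenant G/second 7.
Fill Tenant N first block (20 at 25) ; 120 left.
Tenant Q/first (21): +50 ; 70 left.
Tenant U/first (19): +30 ; 40 left.
Fill Tenant N second block (20 at 17) ; 20 left.
Tenant G/first: +20 of 60 at 14; pool empty.
Total = 25×20 + 21×50 + 19×30 + 17×20 + 14×20 = 2740.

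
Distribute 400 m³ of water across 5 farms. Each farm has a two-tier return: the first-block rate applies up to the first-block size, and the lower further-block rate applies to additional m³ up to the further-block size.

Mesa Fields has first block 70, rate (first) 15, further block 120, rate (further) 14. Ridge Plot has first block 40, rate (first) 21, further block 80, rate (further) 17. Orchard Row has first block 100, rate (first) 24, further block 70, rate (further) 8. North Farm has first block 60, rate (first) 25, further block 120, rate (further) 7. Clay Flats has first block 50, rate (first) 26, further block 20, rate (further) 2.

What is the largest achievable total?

Order all 10 blocks by rate: Clay Flats/T1 26 > North Farm/T1 25 > Orchard Row/T1 24 > Ridge Plot/T1 21 > Ridge Plot/T2 17 > Mesa Fields/T1 15 > Mesa Fields/T2 14 > Orchard Row/T2 8 > North Farm/T2 7 > Clay Flats/T2 2.
Clay Flats/T1 (26): +50 ; 350 left.
Fill North Farm T1 block (60 at 25) ; 290 left.
Orchard Row T1 at 24: fill all 100 ; 190 left.
Ridge Plot/T1 (21): +40 ; 150 left.
Ridge Plot T2 at 17: fill all 80 ; 70 left.
Fill Mesa Fields T1 block (70 at 15) ; 0 left.
Total = 26×50 + 25×60 + 24×100 + 21×40 + 17×80 + 15×70 = 8450.

8450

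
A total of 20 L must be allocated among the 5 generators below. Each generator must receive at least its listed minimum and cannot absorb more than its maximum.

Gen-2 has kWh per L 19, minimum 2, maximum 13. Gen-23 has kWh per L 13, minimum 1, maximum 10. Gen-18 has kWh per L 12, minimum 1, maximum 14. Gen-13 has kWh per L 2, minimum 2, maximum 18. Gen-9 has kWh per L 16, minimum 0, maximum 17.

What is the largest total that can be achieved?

Meeting every minimum uses 2+1+1+2+0 = 6 L, leaving 14.
Rank by kWh per L: Gen-2 19 > Gen-9 16 > Gen-23 13 > Gen-18 12 > Gen-13 2.
Give Gen-2 11 more to hit its cap of 13 ; 3 left.
Gen-9: +3 (room for 17) → 3. Pool exhausted.
Total = 19×13 + 13×1 + 12×1 + 2×2 + 16×3 = 324.

324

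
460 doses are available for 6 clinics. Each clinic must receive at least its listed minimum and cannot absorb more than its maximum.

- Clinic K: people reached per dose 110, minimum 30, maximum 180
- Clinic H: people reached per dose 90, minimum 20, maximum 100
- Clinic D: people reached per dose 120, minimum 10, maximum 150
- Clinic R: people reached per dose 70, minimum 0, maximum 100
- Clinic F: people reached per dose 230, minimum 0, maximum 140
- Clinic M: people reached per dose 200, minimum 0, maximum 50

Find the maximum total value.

73000

Meeting every minimum uses 30+20+10+0+0+0 = 60 doses, leaving 400.
Order the clinics by people reached per dose: Clinic F 230 > Clinic M 200 > Clinic D 120 > Clinic K 110 > Clinic H 90 > Clinic R 70.
Give Clinic F 140 more to hit its cap of 140 → 260 left.
Give Clinic M 50 more to hit its cap of 50 → 210 left.
Clinic D: +140 to 150 (cap) → 70 left.
Clinic K has room for 150 more but only 70 remain, so it gets 100.
Total = 110×100 + 90×20 + 120×150 + 230×140 + 200×50 = 73000.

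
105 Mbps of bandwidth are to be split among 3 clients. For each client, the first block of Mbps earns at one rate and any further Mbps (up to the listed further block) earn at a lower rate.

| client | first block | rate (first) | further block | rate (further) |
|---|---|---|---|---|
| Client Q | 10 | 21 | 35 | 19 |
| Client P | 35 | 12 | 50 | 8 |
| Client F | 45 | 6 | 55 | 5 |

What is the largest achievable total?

1495

Rank every tier by rate: Client Q/tier1 21 > Client Q/tier2 19 > Client P/tier1 12 > Client P/tier2 8 > Client F/tier1 6 > Client F/tier2 5.
Client Q tier1 at 21: fill all 10 → 95 left.
Client Q tier2 at 19: fill all 35 → 60 left.
Client P/tier1 (12): +35 → 25 left.
25 remain; put them into Client P tier2 at 8.
Total = 21×10 + 19×35 + 12×35 + 8×25 = 1495.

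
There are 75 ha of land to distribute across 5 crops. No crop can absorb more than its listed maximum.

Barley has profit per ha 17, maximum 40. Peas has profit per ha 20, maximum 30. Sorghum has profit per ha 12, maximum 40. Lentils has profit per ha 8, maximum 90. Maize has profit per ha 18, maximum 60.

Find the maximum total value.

1410

Order the crops by profit per ha: Peas 20 > Maize 18 > Barley 17 > Sorghum 12 > Lentils 8.
Give Peas 30 to hit its cap of 30 — 45 left.
Maize: +45 (room for 60) → 45. Pool exhausted.
Total = 20×30 + 18×45 = 1410.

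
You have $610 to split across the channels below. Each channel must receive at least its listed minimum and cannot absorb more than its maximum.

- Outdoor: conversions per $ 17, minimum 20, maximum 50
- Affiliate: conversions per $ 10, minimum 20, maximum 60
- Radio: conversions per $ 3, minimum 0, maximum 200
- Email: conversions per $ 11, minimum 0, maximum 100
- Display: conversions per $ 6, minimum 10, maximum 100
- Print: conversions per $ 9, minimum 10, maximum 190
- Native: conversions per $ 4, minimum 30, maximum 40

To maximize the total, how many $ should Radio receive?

Meeting every minimum uses 20+20+0+0+10+10+30 = 90 $, leaving 520.
Rank by conversions per $: Outdoor 17 > Email 11 > Affiliate 10 > Print 9 > Display 6 > Native 4 > Radio 3.
Outdoor: +30 to 50 (cap) ; 490 left.
Give Email 100 more to hit its cap of 100 ; 390 left.
Give Affiliate 40 more to hit its cap of 60 ; 350 left.
Give Print 180 more to hit its cap of 190 ; 170 left.
Display: +90 to 100 (cap) ; 80 left.
Native takes 10 more to reach its cap of 40 ; 70 left.
Radio has room for 200 more but only 70 remain, so it gets 70.

70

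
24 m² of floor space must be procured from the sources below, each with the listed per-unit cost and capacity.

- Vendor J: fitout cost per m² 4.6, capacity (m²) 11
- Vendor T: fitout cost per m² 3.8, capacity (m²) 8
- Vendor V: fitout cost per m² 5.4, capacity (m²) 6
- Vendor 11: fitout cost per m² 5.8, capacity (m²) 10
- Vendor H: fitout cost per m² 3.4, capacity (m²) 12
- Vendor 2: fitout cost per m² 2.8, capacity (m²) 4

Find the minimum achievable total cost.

Use sources in increasing cost order.
Vendor 2 at 2.8: take all 4 m² ; 20 still needed.
Take 12 from Vendor H at 3.4 ; need 8 more.
Vendor T at 3.8: take all 8 m² ; 0 still needed.
Vendor J, Vendor V, Vendor 11: unused.
Cost = 4×2.8 + 12×3.4 + 8×3.8 = 82.4.

82.4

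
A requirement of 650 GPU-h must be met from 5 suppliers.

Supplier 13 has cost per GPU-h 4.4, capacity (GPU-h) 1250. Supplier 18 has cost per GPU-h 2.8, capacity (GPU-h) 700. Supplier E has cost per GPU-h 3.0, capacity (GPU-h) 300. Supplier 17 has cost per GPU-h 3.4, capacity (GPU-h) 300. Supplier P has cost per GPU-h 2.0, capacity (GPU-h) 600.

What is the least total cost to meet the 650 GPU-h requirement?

1340

Cheapest first:
Supplier P at 2.0: take all 600 GPU-h ; 50 still needed.
Supplier 18 (2.8): take the remaining 50 ; done.
Supplier E, Supplier 17, Supplier 13: unused.
Cost = 600×2.0 + 50×2.8 = 1340.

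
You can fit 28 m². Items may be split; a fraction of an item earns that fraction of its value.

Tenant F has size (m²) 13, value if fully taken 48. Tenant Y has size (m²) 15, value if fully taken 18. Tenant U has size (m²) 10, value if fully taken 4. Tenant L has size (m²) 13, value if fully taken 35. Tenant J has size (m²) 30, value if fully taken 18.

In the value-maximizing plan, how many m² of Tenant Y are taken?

Best value per unit of size first: Tenant F 48/13≈3.69, Tenant L 35/13≈2.69, Tenant Y 18/15≈1.2, Tenant J 18/30≈0.6, Tenant U 4/10≈0.4.
Tenant F: take in full, 13 m² for value 48 — 15 left.
All 13 m² of Tenant L fit (value 35) — 2 remain.
Only 2 m² remain; take 2/15 of Tenant Y for value 18×2/15 = 2.4.

2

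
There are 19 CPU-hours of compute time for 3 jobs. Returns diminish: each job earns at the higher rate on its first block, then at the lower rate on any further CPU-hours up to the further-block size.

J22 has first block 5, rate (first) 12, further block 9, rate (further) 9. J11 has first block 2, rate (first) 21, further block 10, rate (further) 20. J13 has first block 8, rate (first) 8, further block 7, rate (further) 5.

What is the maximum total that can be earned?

320

Rank every tier by rate: J11/tier1 21 > J11/tier2 20 > J22/tier1 12 > J22/tier2 9 > J13/tier1 8 > J13/tier2 5.
J11/tier1 (21): +2 — 17 left.
J11/tier2 (20): +10 — 7 left.
J22 tier1 at 12: fill all 5 — 2 left.
J22 tier2 at 9: only 2 left, fill 2.
Total = 21×2 + 20×10 + 12×5 + 9×2 = 320.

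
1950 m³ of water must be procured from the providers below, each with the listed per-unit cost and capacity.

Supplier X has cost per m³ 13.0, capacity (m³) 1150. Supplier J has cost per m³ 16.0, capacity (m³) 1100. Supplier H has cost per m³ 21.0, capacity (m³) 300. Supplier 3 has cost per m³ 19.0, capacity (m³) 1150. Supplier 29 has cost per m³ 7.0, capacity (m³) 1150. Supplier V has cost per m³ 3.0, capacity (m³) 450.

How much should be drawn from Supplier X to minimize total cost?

350

Cheapest first:
Supplier V (3.0): use full 450 → 1500 m³ to go.
Supplier 29 (7.0): use full 1150 → 350 m³ to go.
Supplier X (13.0): take the remaining 350 → done.
Supplier J, Supplier 3, Supplier H: unused.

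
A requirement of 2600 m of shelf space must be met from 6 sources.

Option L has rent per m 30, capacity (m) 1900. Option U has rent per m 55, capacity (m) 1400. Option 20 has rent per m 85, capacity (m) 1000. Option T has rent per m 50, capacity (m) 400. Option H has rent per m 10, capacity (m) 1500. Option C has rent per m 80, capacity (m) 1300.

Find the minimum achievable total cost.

48000

Cheapest first:
Take 1500 from Option H at 10 → need 1100 more.
Take 1100 from Option L at 30 to finish.
Option T, Option U, Option C, Option 20: unused.
Cost = 1500×10 + 1100×30 = 48000.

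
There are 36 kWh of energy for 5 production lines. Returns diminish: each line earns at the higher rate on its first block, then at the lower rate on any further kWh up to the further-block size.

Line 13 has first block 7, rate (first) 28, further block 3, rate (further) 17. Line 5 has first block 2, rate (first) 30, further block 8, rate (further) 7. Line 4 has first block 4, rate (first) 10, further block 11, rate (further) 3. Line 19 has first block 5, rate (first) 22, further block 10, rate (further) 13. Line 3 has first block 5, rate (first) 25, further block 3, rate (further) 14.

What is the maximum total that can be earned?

Rank every tier by rate: Line 5/tier1 30 > Line 13/tier1 28 > Line 3/tier1 25 > Line 19/tier1 22 > Line 13/tier2 17 > Line 3/tier2 14 > Line 19/tier2 13 > Line 4/tier1 10 > Line 5/tier2 7 > Line 4/tier2 3.
Fill Line 5 tier1 block (2 at 30) → 34 left.
Line 13 tier1 at 28: fill all 7 → 27 left.
Fill Line 3 tier1 block (5 at 25) → 22 left.
Fill Line 19 tier1 block (5 at 22) → 17 left.
Line 13 tier2 at 17: fill all 3 → 14 left.
Line 3/tier2 (14): +3 → 11 left.
Fill Line 19 tier2 block (10 at 13) → 1 left.
Line 4/tier1: +1 of 4 at 10; pool empty.
Total = 30×2 + 28×7 + 25×5 + 22×5 + 17×3 + 14×3 + 13×10 + 10×1 = 724.

724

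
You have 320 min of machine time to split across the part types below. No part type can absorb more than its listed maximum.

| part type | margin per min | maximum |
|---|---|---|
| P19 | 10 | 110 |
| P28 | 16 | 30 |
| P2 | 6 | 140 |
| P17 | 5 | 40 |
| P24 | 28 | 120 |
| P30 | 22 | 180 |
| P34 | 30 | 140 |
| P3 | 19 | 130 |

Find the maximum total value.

8880

Order the part types by margin per min: P34 30 > P24 28 > P30 22 > P3 19 > P28 16 > P19 10 > P2 6 > P17 5.
P34 takes 140 to reach its cap of 140 ; 180 left.
P24 takes 120 to reach its cap of 120 ; 60 left.
P30 has room for 180 but only 60 remain, so it gets 60.
Total = 28×120 + 22×60 + 30×140 = 8880.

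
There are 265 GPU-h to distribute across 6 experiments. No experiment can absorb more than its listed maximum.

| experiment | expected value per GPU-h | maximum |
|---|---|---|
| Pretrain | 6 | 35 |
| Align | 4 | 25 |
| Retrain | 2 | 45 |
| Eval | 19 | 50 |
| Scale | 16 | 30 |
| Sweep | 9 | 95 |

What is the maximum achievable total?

Order the experiments by expected value per GPU-h: Eval 19 > Scale 16 > Sweep 9 > Pretrain 6 > Align 4 > Retrain 2.
Eval: +50 to 50 (cap) ; 215 left.
Scale: +30 to 30 (cap) ; 185 left.
Give Sweep 95 to hit its cap of 95 ; 90 left.
Pretrain takes 35 to reach its cap of 35 ; 55 left.
Give Align 25 to hit its cap of 25 ; 30 left.
Retrain: +30 (room for 45) → 30. Pool exhausted.
Total = 6×35 + 4×25 + 2×30 + 19×50 + 16×30 + 9×95 = 2655.

2655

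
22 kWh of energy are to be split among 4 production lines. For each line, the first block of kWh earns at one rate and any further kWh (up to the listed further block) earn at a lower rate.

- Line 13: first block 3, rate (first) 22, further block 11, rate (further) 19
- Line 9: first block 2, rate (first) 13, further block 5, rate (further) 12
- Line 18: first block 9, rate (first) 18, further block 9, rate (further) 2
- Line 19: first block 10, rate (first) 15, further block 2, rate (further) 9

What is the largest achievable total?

419

Order all 8 blocks by rate: Line 13/first 22 > Line 13/second 19 > Line 18/first 18 > Line 19/first 15 > Line 9/first 13 > Line 9/second 12 > Line 19/second 9 > Line 18/second 2.
Fill Line 13 first block (3 at 22) — 19 left.
Fill Line 13 second block (11 at 19) — 8 left.
Line 18 first at 18: only 8 left, fill 8.
Total = 22×3 + 19×11 + 18×8 = 419.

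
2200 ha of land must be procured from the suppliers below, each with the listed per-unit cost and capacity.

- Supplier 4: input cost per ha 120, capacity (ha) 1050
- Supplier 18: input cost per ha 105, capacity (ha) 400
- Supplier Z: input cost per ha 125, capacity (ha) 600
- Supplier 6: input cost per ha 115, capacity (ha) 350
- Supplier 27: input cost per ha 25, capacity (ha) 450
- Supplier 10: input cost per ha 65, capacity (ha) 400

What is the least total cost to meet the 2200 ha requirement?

191500

Fill from the cheapest supplier first.
Supplier 27 at 25: take all 450 ha ; 1750 still needed.
Supplier 10 (65): use full 400 ; 1350 ha to go.
Supplier 18 at 105: take all 400 ha ; 950 still needed.
Supplier 6 at 115: take all 350 ha ; 600 still needed.
Supplier 4 (120): take the remaining 600 ; done.
Supplier Z: unused.
Cost = 450×25 + 400×65 + 400×105 + 350×115 + 600×120 = 191500.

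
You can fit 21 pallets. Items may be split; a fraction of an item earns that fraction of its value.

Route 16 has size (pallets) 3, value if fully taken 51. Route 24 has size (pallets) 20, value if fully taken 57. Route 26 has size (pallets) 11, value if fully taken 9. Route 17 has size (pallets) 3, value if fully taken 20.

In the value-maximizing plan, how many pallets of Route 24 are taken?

15

Rank by value-to-size ratio: Route 16 51/3≈17, Route 17 20/3≈6.67, Route 24 57/20≈2.85, Route 26 9/11≈0.818.
All 3 pallets of Route 16 fit (value 51) ; 18 remain.
Route 17: take in full, 3 pallets for value 20 ; 15 left.
Fill the last 15 pallets with part of Route 24: 15/20 of it earns 42.75.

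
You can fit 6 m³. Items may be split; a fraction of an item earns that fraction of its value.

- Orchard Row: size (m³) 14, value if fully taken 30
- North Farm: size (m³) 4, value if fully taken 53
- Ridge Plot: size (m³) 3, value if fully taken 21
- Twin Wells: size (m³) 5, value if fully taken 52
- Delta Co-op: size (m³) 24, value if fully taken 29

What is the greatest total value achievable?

73.8

Rank by value-to-size ratio: North Farm 53/4≈13.2, Twin Wells 52/5≈10.4, Ridge Plot 21/3≈7, Orchard Row 30/14≈2.14, Delta Co-op 29/24≈1.21.
Take all of North Farm (4 m³, value 53) → 2 m³ left.
2 m³ left: a 2/5 share of Twin Wells gives 52×2/5 = 20.8.
Total value = 73.8.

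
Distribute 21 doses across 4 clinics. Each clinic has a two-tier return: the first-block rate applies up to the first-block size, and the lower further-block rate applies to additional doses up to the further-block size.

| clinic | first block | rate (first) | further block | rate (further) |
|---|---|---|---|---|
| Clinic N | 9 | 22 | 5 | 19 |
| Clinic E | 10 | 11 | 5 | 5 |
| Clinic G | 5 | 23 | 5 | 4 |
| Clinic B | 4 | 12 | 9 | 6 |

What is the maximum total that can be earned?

432

Order all 8 blocks by rate: Clinic G/first 23 > Clinic N/first 22 > Clinic N/second 19 > Clinic B/first 12 > Clinic E/first 11 > Clinic B/second 6 > Clinic E/second 5 > Clinic G/second 4.
Clinic G/first (23): +5 → 16 left.
Clinic N first at 22: fill all 9 → 7 left.
Clinic N/second (19): +5 → 2 left.
Clinic B first at 12: only 2 left, fill 2.
Total = 23×5 + 22×9 + 19×5 + 12×2 = 432.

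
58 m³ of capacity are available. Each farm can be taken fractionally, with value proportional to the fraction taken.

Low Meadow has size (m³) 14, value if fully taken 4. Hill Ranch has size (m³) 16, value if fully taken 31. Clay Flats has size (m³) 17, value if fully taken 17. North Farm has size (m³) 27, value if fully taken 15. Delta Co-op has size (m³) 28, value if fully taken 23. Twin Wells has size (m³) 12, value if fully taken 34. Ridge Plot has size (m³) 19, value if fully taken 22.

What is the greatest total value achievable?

Sort by value density: Twin Wells 34/12≈2.83, Hill Ranch 31/16≈1.94, Ridge Plot 22/19≈1.16, Clay Flats 17/17≈1, Delta Co-op 23/28≈0.821, North Farm 15/27≈0.556, Low Meadow 4/14≈0.286.
All 12 m³ of Twin Wells fit (value 34) → 46 remain.
All 16 m³ of Hill Ranch fit (value 31) → 30 remain.
Ridge Plot: take in full, 19 m³ for value 22 → 11 left.
Fill the last 11 m³ with part of Clay Flats: 11/17 of it earns 11.
Total value = 98.

98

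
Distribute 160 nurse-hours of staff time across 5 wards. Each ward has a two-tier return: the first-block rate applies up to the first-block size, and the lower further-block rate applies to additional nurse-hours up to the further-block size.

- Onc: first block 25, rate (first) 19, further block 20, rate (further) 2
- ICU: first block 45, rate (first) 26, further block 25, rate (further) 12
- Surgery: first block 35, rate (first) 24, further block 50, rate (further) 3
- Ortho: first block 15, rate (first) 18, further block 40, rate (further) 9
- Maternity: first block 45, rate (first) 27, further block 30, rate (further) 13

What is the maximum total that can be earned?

3880

Treat each block as its own option and order by rate: Maternity/first 27 > ICU/first 26 > Surgery/first 24 > Onc/first 19 > Ortho/first 18 > Maternity/second 13 > ICU/second 12 > Ortho/second 9 > Surgery/second 3 > Onc/second 2.
Maternity/first (27): +45 — 115 left.
Fill ICU first block (45 at 26) — 70 left.
Surgery first at 24: fill all 35 — 35 left.
Onc/first (19): +25 — 10 left.
Ortho/first: +10 of 15 at 18; pool empty.
Total = 27×45 + 26×45 + 24×35 + 19×25 + 18×10 = 3880.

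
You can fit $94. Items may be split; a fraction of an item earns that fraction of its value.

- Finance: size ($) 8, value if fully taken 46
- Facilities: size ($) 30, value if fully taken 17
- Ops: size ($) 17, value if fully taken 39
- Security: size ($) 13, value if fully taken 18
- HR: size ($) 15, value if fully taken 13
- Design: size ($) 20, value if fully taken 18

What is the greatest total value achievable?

145.9

Rank by value-to-size ratio: Finance 46/8≈5.75, Ops 39/17≈2.29, Security 18/13≈1.38, Design 18/20≈0.9, HR 13/15≈0.867, Facilities 17/30≈0.567.
Finance: take in full, 8 $ for value 46 ; 86 left.
Take all of Ops (17 $, value 39) ; 69 $ left.
Security: take in full, 13 $ for value 18 ; 56 left.
Take all of Design (20 $, value 18) ; 36 $ left.
All 15 $ of HR fit (value 13) ; 21 remain.
Only 21 $ remain; take 21/30 of Facilities for value 17×21/30 = 11.9.
Total value = 145.9.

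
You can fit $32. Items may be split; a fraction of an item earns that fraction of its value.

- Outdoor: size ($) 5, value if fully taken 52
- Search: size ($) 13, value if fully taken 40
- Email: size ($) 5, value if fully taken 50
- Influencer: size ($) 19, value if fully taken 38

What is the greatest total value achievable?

160

Best value per unit of size first: Outdoor 52/5≈10.4, Email 50/5≈10, Search 40/13≈3.08, Influencer 38/19≈2.
Outdoor: take in full, 5 $ for value 52 — 27 left.
Take all of Email (5 $, value 50) — 22 $ left.
Search: take in full, 13 $ for value 40 — 9 left.
Fill the last 9 $ with part of Influencer: 9/19 of it earns 18.
Total value = 160.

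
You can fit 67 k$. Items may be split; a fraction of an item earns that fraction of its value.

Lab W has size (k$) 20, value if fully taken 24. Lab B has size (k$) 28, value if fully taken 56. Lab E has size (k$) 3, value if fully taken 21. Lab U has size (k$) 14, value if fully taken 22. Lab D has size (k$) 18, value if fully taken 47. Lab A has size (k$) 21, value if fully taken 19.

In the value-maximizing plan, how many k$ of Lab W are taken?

4

Rank by value-to-size ratio: Lab E 21/3≈7, Lab D 47/18≈2.61, Lab B 56/28≈2, Lab U 22/14≈1.57, Lab W 24/20≈1.2, Lab A 19/21≈0.905.
Lab E: take in full, 3 k$ for value 21 — 64 left.
Take all of Lab D (18 k$, value 47) — 46 k$ left.
All 28 k$ of Lab B fit (value 56) — 18 remain.
Lab U: take in full, 14 k$ for value 22 — 4 left.
Only 4 k$ remain; take 4/20 of Lab W for value 24×4/20 = 4.8.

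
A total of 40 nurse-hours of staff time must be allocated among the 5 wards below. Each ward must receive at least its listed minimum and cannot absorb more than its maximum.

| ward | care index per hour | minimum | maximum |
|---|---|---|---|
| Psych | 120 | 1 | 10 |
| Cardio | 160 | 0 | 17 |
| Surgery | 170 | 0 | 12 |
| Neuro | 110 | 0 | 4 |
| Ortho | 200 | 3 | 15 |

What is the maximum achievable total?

Meeting every minimum uses 1+0+0+0+3 = 4 nurse-hours, leaving 36.
Order the wards by care index per hour: Ortho 200 > Surgery 170 > Cardio 160 > Psych 120 > Neuro 110.
Ortho: +12 to 15 (cap) ; 24 left.
Surgery takes 12 more to reach its cap of 12 ; 12 left.
Cardio has room for 17 more but only 12 remain, so it gets 12.
Total = 120×1 + 160×12 + 170×12 + 200×15 = 7080.

7080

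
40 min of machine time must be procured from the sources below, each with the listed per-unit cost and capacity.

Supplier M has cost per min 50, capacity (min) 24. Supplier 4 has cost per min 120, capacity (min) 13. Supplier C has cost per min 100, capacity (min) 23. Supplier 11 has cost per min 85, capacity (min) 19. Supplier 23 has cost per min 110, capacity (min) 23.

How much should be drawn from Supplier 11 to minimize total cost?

Use sources in increasing cost order.
Supplier M at 50: take all 24 min — 16 still needed.
Supplier 11 at 85: take 16 of its 19 — requirement met.
Supplier C, Supplier 23, Supplier 4: unused.

16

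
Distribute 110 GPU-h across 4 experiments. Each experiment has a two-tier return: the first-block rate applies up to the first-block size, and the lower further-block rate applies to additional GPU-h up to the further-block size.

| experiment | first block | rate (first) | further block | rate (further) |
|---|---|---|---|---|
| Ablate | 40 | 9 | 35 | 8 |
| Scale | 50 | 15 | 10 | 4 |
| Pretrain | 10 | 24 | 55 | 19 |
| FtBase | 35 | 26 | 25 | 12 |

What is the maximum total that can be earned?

2345

Rank every tier by rate: FtBase/first 26 > Pretrain/first 24 > Pretrain/second 19 > Scale/first 15 > FtBase/second 12 > Ablate/first 9 > Ablate/second 8 > Scale/second 4.
Fill FtBase first block (35 at 26) → 75 left.
Pretrain/first (24): +10 → 65 left.
Pretrain second at 19: fill all 55 → 10 left.
10 remain; put them into Scale first at 15.
Total = 26×35 + 24×10 + 19×55 + 15×10 = 2345.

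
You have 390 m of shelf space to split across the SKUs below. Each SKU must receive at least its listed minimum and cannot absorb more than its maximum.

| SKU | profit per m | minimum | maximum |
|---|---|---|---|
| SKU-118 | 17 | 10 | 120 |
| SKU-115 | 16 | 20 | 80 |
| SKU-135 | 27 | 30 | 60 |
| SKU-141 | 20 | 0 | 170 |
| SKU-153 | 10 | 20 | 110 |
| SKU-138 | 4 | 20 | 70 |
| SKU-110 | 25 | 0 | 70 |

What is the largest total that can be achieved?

Meeting every minimum uses 10+20+30+0+20+20+0 = 100 m, leaving 290.
Highest profit per m first: SKU-135 27 > SKU-110 25 > SKU-141 20 > SKU-118 17 > SKU-115 16 > SKU-153 10 > SKU-138 4.
Give SKU-135 30 more to hit its cap of 60 — 260 left.
Give SKU-110 70 more to hit its cap of 70 — 190 left.
SKU-141 takes 170 more to reach its cap of 170 — 20 left.
Only 20 left; SKU-118 takes them to reach 30.
Total = 17×30 + 16×20 + 27×60 + 20×170 + 10×20 + 4×20 + 25×70 = 7880.

7880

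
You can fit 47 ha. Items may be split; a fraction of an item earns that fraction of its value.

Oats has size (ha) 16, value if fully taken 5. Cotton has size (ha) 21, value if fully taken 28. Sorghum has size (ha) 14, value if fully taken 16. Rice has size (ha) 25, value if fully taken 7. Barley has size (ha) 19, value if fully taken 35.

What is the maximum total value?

71

Rank by value-to-size ratio: Barley 35/19≈1.84, Cotton 28/21≈1.33, Sorghum 16/14≈1.14, Oats 5/16≈0.312, Rice 7/25≈0.28.
All 19 ha of Barley fit (value 35) → 28 remain.
Take all of Cotton (21 ha, value 28) → 7 ha left.
7 ha left: a 7/14 share of Sorghum gives 16×7/14 = 8.
Total value = 71.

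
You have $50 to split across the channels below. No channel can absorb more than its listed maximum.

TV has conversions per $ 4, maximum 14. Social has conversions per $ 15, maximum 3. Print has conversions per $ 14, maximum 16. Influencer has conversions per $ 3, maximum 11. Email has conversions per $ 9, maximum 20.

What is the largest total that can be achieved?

Order the channels by conversions per $: Social 15 > Print 14 > Email 9 > TV 4 > Influencer 3.
Social: +3 to 3 (cap) → 47 left.
Give Print 16 to hit its cap of 16 → 31 left.
Give Email 20 to hit its cap of 20 → 11 left.
TV: +11 (room for 14) → 11. Pool exhausted.
Total = 4×11 + 15×3 + 14×16 + 9×20 = 493.

493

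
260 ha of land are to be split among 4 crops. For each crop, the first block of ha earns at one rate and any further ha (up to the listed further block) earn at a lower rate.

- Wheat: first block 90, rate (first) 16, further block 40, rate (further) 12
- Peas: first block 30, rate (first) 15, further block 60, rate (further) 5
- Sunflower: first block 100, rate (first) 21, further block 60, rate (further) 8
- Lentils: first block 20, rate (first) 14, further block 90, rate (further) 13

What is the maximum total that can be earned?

4530

Order all 8 blocks by rate: Sunflower/first 21 > Wheat/first 16 > Peas/first 15 > Lentils/first 14 > Lentils/second 13 > Wheat/second 12 > Sunflower/second 8 > Peas/second 5.
Sunflower/first (21): +100 — 160 left.
Wheat first at 16: fill all 90 — 70 left.
Fill Peas first block (30 at 15) — 40 left.
Lentils/first (14): +20 — 20 left.
20 remain; put them into Lentils second at 13.
Total = 21×100 + 16×90 + 15×30 + 14×20 + 13×20 = 4530.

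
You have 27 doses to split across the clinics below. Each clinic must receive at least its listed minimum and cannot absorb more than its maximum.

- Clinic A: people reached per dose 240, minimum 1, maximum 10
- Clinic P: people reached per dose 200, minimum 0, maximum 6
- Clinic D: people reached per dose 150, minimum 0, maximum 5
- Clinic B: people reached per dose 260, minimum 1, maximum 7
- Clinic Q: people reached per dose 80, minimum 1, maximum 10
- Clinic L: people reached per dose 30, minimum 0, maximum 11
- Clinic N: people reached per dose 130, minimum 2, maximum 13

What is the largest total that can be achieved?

Meeting every minimum uses 1+0+0+1+1+0+2 = 5 doses, leaving 22.
Rank by people reached per dose: Clinic B 260 > Clinic A 240 > Clinic P 200 > Clinic D 150 > Clinic N 130 > Clinic Q 80 > Clinic L 30.
Give Clinic B 6 more to hit its cap of 7 → 16 left.
Clinic A: +9 to 10 (cap) → 7 left.
Give Clinic P 6 more to hit its cap of 6 → 1 left.
Only 1 left; Clinic D takes them to reach 1.
Total = 240×10 + 200×6 + 150×1 + 260×7 + 80×1 + 130×2 = 5910.

5910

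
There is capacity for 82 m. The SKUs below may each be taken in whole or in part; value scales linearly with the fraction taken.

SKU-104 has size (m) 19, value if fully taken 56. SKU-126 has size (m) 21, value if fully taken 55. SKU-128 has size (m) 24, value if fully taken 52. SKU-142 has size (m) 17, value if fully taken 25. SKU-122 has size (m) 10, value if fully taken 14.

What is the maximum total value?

Best value per unit of size first: SKU-104 56/19≈2.95, SKU-126 55/21≈2.62, SKU-128 52/24≈2.17, SKU-142 25/17≈1.47, SKU-122 14/10≈1.4.
Take all of SKU-104 (19 m, value 56) ; 63 m left.
All 21 m of SKU-126 fit (value 55) ; 42 remain.
All 24 m of SKU-128 fit (value 52) ; 18 remain.
Take all of SKU-142 (17 m, value 25) ; 1 m left.
Fill the last 1 m with part of SKU-122: 1/10 of it earns 1.4.
Total value = 189.4.

189.4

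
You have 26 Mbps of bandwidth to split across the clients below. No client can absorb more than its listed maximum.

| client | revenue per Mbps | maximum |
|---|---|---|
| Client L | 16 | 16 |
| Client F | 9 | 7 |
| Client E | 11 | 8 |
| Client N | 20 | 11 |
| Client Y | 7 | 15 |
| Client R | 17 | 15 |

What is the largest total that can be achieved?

Highest revenue per Mbps first: Client N 20 > Client R 17 > Client L 16 > Client E 11 > Client F 9 > Client Y 7.
Client N: +11 to 11 (cap) — 15 left.
Give Client R 15 to hit its cap of 15 — 0 left.
Total = 20×11 + 17×15 = 475.

475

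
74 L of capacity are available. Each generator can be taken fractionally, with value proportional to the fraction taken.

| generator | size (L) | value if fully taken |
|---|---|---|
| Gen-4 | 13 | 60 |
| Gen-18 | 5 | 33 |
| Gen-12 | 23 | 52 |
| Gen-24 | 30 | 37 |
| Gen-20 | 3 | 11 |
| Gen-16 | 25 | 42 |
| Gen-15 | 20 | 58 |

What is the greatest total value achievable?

230.8

Best value per unit of size first: Gen-18 33/5≈6.6, Gen-4 60/13≈4.62, Gen-20 11/3≈3.67, Gen-15 58/20≈2.9, Gen-12 52/23≈2.26, Gen-16 42/25≈1.68, Gen-24 37/30≈1.23.
Take all of Gen-18 (5 L, value 33) ; 69 L left.
All 13 L of Gen-4 fit (value 60) ; 56 remain.
Gen-20: take in full, 3 L for value 11 ; 53 left.
Take all of Gen-15 (20 L, value 58) ; 33 L left.
All 23 L of Gen-12 fit (value 52) ; 10 remain.
10 L left: a 10/25 share of Gen-16 gives 42×10/25 = 16.8.
Total value = 230.8.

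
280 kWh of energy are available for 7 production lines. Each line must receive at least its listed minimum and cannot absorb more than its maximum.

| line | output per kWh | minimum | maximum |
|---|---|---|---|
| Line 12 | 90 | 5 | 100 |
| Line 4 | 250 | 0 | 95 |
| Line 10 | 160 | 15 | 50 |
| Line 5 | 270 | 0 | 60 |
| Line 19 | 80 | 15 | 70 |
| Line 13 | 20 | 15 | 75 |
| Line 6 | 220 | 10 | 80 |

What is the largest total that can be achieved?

60800

Meeting every minimum uses 5+0+15+0+15+15+10 = 60 kWh, leaving 220.
Rank by output per kWh: Line 5 270 > Line 4 250 > Line 6 220 > Line 10 160 > Line 12 90 > Line 19 80 > Line 13 20.
Line 5 takes 60 more to reach its cap of 60 → 160 left.
Line 4 takes 95 more to reach its cap of 95 → 65 left.
Only 65 left; Line 6 takes them to reach 75.
Total = 90×5 + 250×95 + 160×15 + 270×60 + 80×15 + 20×15 + 220×75 = 60800.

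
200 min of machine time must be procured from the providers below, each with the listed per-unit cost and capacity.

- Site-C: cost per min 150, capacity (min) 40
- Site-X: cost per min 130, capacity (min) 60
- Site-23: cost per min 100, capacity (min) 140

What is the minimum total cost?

21800

Cheapest first:
Take 140 from Site-23 at 100 → need 60 more.
Site-X (130): use full 60 → 0 min to go.
Site-C: unused.
Cost = 140×100 + 60×130 = 21800.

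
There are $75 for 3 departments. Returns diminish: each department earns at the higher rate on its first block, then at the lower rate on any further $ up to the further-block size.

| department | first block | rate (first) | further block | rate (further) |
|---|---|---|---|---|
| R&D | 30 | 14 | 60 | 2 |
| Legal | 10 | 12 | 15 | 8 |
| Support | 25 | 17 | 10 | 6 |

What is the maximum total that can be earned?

Rank every tier by rate: Support/T1 17 > R&D/T1 14 > Legal/T1 12 > Legal/T2 8 > Support/T2 6 > R&D/T2 2.
Support/T1 (17): +25 — 50 left.
R&D/T1 (14): +30 — 20 left.
Legal/T1 (12): +10 — 10 left.
Legal/T2: +10 of 15 at 8; pool empty.
Total = 17×25 + 14×30 + 12×10 + 8×10 = 1045.

1045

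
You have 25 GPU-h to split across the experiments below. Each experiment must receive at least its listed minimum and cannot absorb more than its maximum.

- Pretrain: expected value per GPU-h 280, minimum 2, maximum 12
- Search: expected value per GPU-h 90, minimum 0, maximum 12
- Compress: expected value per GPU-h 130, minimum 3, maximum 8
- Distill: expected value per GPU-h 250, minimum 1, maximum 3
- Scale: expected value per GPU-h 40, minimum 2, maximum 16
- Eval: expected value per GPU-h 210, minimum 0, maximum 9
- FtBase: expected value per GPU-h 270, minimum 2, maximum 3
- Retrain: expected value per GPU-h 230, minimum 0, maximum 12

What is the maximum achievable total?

5850

Meeting every minimum uses 2+0+3+1+2+0+2+0 = 10 GPU-h, leaving 15.
Highest expected value per GPU-h first: Pretrain 280 > FtBase 270 > Distill 250 > Retrain 230 > Eval 210 > Compress 130 > Search 90 > Scale 40.
Pretrain takes 10 more to reach its cap of 12 ; 5 left.
FtBase takes 1 more to reach its cap of 3 ; 4 left.
Give Distill 2 more to hit its cap of 3 ; 2 left.
Only 2 left; Retrain takes them to reach 2.
Total = 280×12 + 130×3 + 250×3 + 40×2 + 270×3 + 230×2 = 5850.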